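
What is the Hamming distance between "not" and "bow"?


Comparing character by character (same length = 3):
  Pos 0: 'n' vs 'b' !=
  Pos 1: 'o' vs 'o' =
  Pos 2: 't' vs 'w' !=
Hamming distance = 2


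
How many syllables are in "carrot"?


Word: "carrot"
Syllable breakdown: car-rot
Counting: 2 parts
= 2 syllables


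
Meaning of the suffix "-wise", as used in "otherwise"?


Suffix: -wise
Example: otherwise (other + -wise)
Meaning = in the manner of


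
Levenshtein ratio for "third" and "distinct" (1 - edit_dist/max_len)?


Word 1: "third" (length 5)
Word 2: "distinct" (length 8)
One optimal edit sequence:
  1. insert 'd'  (+1)
  2. insert 'i'  (+1)
  3. insert 's'  (+1)
  4. keep 't'
  5. substitute 'h' -> 'i'  (+1)
  6. substitute 'i' -> 'n'  (+1)
  7. substitute 'r' -> 'c'  (+1)
  8. substitute 'd' -> 't'  (+1)
Edit distance = 7
Max length = max(5, 8) = 8
Similarity = 1 - 7/8
= 0.1250


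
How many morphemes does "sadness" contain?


Word: "sadness"
Morphemes: sad | -ness
Each morpheme carries meaning
= 2 morphemes


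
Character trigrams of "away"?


Word: "away" (length 4)
Number of trigrams = 4 - 3 + 1 = 2
  Position 0: "awa"
  Position 1: "way"
Trigrams = "awa", "way"


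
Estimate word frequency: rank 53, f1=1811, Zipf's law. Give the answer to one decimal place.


Zipf's law: f(r) = f(1) / r
f(1) = 1811
f(53) = 1811 / 53
= 34.2 occurrences


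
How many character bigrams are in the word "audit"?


Word: "audit" (length 5)
Number of 2-grams = length - 2 + 1 = 5 - 2 + 1
= 4


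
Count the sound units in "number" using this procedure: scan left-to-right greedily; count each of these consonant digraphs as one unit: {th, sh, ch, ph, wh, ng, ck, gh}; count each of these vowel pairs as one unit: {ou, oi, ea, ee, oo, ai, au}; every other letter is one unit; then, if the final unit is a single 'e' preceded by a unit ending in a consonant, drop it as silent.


Word: "number" (6 letters)
Left-to-right scan:
  (1) 'n' (letter)
  (2) 'u' (letter)
  (3) 'm' (letter)
  (4) 'b' (letter)
  (5) 'e' (letter)
  (6) 'r' (letter)
Units from scan: 6
Sound units = 6 units


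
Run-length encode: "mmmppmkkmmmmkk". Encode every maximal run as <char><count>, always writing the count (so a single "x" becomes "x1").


String: "mmmppmkkmmmmkk"
Scanning for consecutive runs:
  'm' x 3
  'p' x 2
  'm' x 1
  'k' x 2
  'm' x 4
  'k' x 2
RLE = "m3p2m1k2m4k2"


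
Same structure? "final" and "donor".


Pattern of "final": [0, 1, 2, 3, 4]
Pattern of "donor": [0, 1, 2, 1, 3]
Patterns do not match
Same pattern = No


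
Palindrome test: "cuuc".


Word: "cuuc"
Reversed: "cuuc"
Forward == Backward? cuuc == cuuc
Palindrome = Yes


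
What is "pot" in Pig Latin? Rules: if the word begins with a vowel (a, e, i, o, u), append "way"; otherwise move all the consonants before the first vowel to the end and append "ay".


Word: "pot"
Starts with consonant(s) → move to end, add 'ay'
Consonant cluster: "p"
Pig Latin = "otpay"


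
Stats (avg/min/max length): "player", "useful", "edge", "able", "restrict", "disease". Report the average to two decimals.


Lengths: "player"=6, "useful"=6, "edge"=4, "able"=4, "restrict"=8, "disease"=7
Sum = 35, Count = 6
Average = 35/6 = 5.83
= avg=5.83, min=4, max=8


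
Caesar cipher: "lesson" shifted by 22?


Word: "lesson"
Shift: 22
Each letter → (letter + shift) mod 26:
  'l' (11) + 22 = 7 → 'h'
  'e' (4) + 22 = 0 → 'a'
  's' (18) + 22 = 14 → 'o'
  's' (18) + 22 = 14 → 'o'
  'o' (14) + 22 = 10 → 'k'
  'n' (13) + 22 = 9 → 'j'
Result = "haookj"


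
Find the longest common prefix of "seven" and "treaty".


Word 1: "seven"
Word 2: "treaty"
Comparing from start:
  Pos 0: 's' != 't' (stop)
LCP = "" (length 0)


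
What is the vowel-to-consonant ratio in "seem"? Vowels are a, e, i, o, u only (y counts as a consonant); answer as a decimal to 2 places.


Word: "seem"
Vowels (a,e,i,o,u): 2
Consonants: 2
Ratio = 2/2
= 1.00


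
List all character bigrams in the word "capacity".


Word: "capacity" (length 8)
Number of bigrams = 8 - 2 + 1 = 7
  Position 0: "ca"
  Position 1: "ap"
  Position 2: "pa"
  Position 3: "ac"
  Position 4: "ci"
  Position 5: "it"
  Position 6: "ty"
Bigrams = "ca", "ap", "pa", "ac", "ci", "it", "ty"


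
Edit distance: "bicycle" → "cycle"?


Word 1: "bicycle" (length 7)
Word 2: "cycle" (length 5)
One optimal edit sequence (insert/delete/substitute each cost 1):
  1. delete 'b'  (+1)
  2. delete 'i'  (+1)
  3. keep 'c'
  4. keep 'y'
  5. keep 'c'
  6. keep 'l'
  7. keep 'e'
Total edit operations: 2
Edit distance = 2


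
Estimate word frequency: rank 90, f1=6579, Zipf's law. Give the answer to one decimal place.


Zipf's law: f(r) = f(1) / r
f(1) = 6579
f(90) = 6579 / 90
= 73.1 occurrences


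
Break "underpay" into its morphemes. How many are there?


Word: "underpay"
Morphemes: under- | pay
Each morpheme carries meaning
= 2 morphemes


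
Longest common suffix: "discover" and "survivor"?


Word 1: "discover"
Word 2: "survivor"
Comparing from end:
  Pos -1: 'r' == 'r'
  Pos -2: 'e' != 'o' (stop)
LCS = "r" (length 1)


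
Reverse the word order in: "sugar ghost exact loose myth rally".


Original: "sugar ghost exact loose myth rally"
Words (1..n): sugar | ghost | exact | loose | myth | rally
Reversed (n..1): rally | myth | loose | exact | ghost | sugar
Result = "rally myth loose exact ghost sugar"


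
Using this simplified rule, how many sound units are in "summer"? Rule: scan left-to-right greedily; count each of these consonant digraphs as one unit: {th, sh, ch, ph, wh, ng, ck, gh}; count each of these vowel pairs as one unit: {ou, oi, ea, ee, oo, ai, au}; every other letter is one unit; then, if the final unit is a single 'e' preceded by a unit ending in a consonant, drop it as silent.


Word: "summer" (6 letters)
Left-to-right scan:
  [1] 's' (letter)
  [2] 'u' (letter)
  [3] 'm' (letter)
  [4] 'm' (letter)
  [5] 'e' (letter)
  [6] 'r' (letter)
Units from scan: 6
Sound units = 6 units


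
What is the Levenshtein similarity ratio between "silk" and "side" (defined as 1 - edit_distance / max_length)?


Word 1: "silk" (length 4)
Word 2: "side" (length 4)
One optimal edit sequence:
  1. keep 's'
  2. keep 'i'
  3. substitute 'l' -> 'd'  (+1)
  4. substitute 'k' -> 'e'  (+1)
Edit distance = 2
Max length = max(4, 4) = 4
Similarity = 1 - 2/4
= 0.5000


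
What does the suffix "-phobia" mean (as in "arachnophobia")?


Suffix: -phobia
Example: arachnophobia = arachno- + -phobia
Meaning = fear of


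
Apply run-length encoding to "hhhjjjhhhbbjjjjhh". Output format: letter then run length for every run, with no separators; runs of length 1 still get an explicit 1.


String: "hhhjjjhhhbbjjjjhh"
Scanning for consecutive runs:
  'h' x 3
  'j' x 3
  'h' x 3
  'b' x 2
  'j' x 4
  'h' x 2
RLE = "h3j3h3b2j4h2"


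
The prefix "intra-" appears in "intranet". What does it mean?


Prefix: intra-
Example: intranet = intra- + net
Meaning = within


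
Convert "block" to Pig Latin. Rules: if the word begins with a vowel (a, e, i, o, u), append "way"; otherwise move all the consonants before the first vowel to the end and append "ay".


Word: "block"
Starts with consonant(s) → move to end, add 'ay'
Consonant cluster: "bl"
Pig Latin = "ockblay"


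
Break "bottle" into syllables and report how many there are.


Word: "bottle"
Syllable breakdown: bot | tle
Counting: 2 parts
= 2 syllables


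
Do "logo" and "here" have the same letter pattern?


Pattern of "logo": [0, 1, 2, 1]
Pattern of "here": [0, 1, 2, 1]
Patterns match
Same pattern = Yes


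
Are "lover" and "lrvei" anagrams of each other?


Word 1: "lover" → sorted: elorv
Word 2: "lrvei" → sorted: eilrv
Same letters? elorv != eilrv
Anagram = No


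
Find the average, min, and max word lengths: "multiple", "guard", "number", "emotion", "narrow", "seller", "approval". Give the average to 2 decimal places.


Lengths: "multiple"=8, "guard"=5, "number"=6, "emotion"=7, "narrow"=6, "seller"=6, "approval"=8
Sum = 46, Count = 7
Average = 46/7 = 6.57
= avg=6.57, min=5, max=8


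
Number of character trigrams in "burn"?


Word: "burn" (length 4)
Number of 3-grams = length - 3 + 1 = 4 - 3 + 1
= 2


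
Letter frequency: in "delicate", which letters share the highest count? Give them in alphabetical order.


Word: "delicate"
Letter counts:
  'a': 1
  'c': 1
  'd': 1
  'e': 2
  'i': 1
  'l': 1
  't': 1
Maximum count = 2
Most frequent = 'e' (2 times each)


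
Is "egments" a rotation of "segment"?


Word: "segment", Candidate: "egments"
Method: check if candidate is substring of word+word
"segmentsegment" contains "egments"? Yes
Is rotation = Yes


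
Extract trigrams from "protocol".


Word: "protocol" (length 8)
Number of trigrams = 8 - 3 + 1 = 6
  Position 0: "pro"
  Position 1: "rot"
  Position 2: "oto"
  Position 3: "toc"
  Position 4: "oco"
  Position 5: "col"
Trigrams = "pro", "rot", "oto", "toc", "oco", "col"


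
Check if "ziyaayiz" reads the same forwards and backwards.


Word: "ziyaayiz"
Reversed: "ziyaayiz"
Forward == Backward? ziyaayiz == ziyaayiz
Palindrome = Yes


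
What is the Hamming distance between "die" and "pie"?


Comparing character by character (same length = 3):
  Pos 0: 'd' vs 'p' !=
  Pos 1: 'i' vs 'i' =
  Pos 2: 'e' vs 'e' =
Hamming distance = 1


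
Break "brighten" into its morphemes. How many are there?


Word: "brighten"
Morphemes: bright + -en
Each morpheme carries meaning
= 2 morphemes


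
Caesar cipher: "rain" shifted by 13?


Word: "rain"
Shift: 13
Each letter → (letter + shift) mod 26:
  'r' (17) + 13 = 4 → 'e'
  'a' (0) + 13 = 13 → 'n'
  'i' (8) + 13 = 21 → 'v'
  'n' (13) + 13 = 0 → 'a'
Result = "enva"


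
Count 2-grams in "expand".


Word: "expand" (length 6)
Number of 2-grams = length - 2 + 1 = 6 - 2 + 1
= 5


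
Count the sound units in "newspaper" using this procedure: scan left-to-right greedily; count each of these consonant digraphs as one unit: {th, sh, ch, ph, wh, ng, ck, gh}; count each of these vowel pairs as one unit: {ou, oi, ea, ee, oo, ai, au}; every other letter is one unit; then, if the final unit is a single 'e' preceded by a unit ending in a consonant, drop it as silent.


Word: "newspaper" (9 letters)
Left-to-right scan:
  1. 'n' (letter)
  2. 'e' (letter)
  3. 'w' (letter)
  4. 's' (letter)
  5. 'p' (letter)
  6. 'a' (letter)
  7. 'p' (letter)
  8. 'e' (letter)
  9. 'r' (letter)
Units from scan: 9
Sound units = 9 units


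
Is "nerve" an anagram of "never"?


Word 1: "never" → sorted: eenrv
Word 2: "nerve" → sorted: eenrv
Same letters? eenrv == eenrv
Anagram = Yes


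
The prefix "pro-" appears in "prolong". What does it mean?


Prefix: pro-
Example: prolong (pro- + long)
Meaning = forward / in favor of


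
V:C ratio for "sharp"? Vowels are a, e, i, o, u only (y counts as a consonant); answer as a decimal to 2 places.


Word: "sharp"
Vowels (a,e,i,o,u): 1
Consonants: 4
Ratio = 1/4
= 0.25


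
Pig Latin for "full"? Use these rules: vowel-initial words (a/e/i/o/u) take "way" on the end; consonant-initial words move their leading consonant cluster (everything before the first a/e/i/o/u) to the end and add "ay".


Word: "full"
Starts with consonant(s) → move to end, add 'ay'
Consonant cluster: "f"
Pig Latin = "ullfay"


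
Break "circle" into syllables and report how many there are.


Word: "circle"
Syllable breakdown: cir / cle
Counting: 2 parts
= 2 syllables


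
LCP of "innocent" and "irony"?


Word 1: "innocent"
Word 2: "irony"
Comparing from start:
  Pos 0: 'i' == 'i'
  Pos 1: 'n' != 'r' (stop)
LCP = "i" (length 1)


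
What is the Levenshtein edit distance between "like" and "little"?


Word 1: "like" (length 4)
Word 2: "little" (length 6)
One optimal edit sequence (insert/delete/substitute each cost 1):
  1. keep 'l'
  2. keep 'i'
  3. insert 't'  (+1)
  4. insert 't'  (+1)
  5. substitute 'k' -> 'l'  (+1)
  6. keep 'e'
Total edit operations: 3
Edit distance = 3


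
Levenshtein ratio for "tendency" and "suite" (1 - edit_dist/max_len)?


Word 1: "tendency" (length 8)
Word 2: "suite" (length 5)
One optimal edit sequence:
  1. substitute 't' -> 's'  (+1)
  2. substitute 'e' -> 'u'  (+1)
  3. substitute 'n' -> 'i'  (+1)
  4. substitute 'd' -> 't'  (+1)
  5. keep 'e'
  6. delete 'n'  (+1)
  7. delete 'c'  (+1)
  8. delete 'y'  (+1)
Edit distance = 7
Max length = max(8, 5) = 8
Similarity = 1 - 7/8
= 0.1250


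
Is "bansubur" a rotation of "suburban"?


Word: "suburban", Candidate: "bansubur"
Method: check if candidate is substring of word+word
"suburbansuburban" contains "bansubur"? Yes
Is rotation = Yes


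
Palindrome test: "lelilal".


Word: "lelilal"
Reversed: "lalilel"
Forward == Backward? lelilal != lalilel
Palindrome = No


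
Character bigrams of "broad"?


Word: "broad" (length 5)
Number of bigrams = 5 - 2 + 1 = 4
  Position 0: "br"
  Position 1: "ro"
  Position 2: "oa"
  Position 3: "ad"
Bigrams = "br", "ro", "oa", "ad"


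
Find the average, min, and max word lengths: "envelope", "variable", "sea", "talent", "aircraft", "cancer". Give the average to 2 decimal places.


Lengths: "envelope"=8, "variable"=8, "sea"=3, "talent"=6, "aircraft"=8, "cancer"=6
Sum = 39, Count = 6
Average = 39/6 = 6.50
= avg=6.50, min=3, max=8


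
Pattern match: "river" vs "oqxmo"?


Pattern of "river": [0, 1, 2, 3, 0]
Pattern of "oqxmo": [0, 1, 2, 3, 0]
Patterns match
Same pattern = Yes


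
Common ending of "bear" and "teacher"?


Word 1: "bear"
Word 2: "teacher"
Comparing from end:
  Pos -1: 'r' == 'r'
  Pos -2: 'a' != 'e' (stop)
LCS = "r" (length 1)


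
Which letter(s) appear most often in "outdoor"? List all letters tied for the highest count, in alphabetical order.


Word: "outdoor"
Letter counts:
  'd': 1
  'o': 3
  'r': 1
  't': 1
  'u': 1
Maximum count = 3
Most frequent = 'o' (3 times each)


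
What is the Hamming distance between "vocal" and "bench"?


Comparing character by character (same length = 5):
  Pos 0: 'v' vs 'b' !=
  Pos 1: 'o' vs 'e' !=
  Pos 2: 'c' vs 'n' !=
  Pos 3: 'a' vs 'c' !=
  Pos 4: 'l' vs 'h' !=
Hamming distance = 5


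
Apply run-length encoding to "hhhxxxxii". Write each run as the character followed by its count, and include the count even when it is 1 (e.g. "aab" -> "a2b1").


String: "hhhxxxxii"
Scanning for consecutive runs:
  'h' x 3
  'x' x 4
  'i' x 2
RLE = "h3x4i2"


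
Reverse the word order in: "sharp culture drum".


Original: "sharp culture drum"
Words (1..n): sharp | culture | drum
Reversed (n..1): drum | culture | sharp
Result = "drum culture sharp"


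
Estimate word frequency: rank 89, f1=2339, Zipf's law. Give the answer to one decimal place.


Zipf's law: f(r) = f(1) / r
f(1) = 2339
f(89) = 2339 / 89
= 26.3 occurrences


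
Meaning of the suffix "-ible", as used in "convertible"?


Suffix: -ible
Example: convertible (convert + -ible)
Meaning = capable of


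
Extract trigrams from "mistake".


Word: "mistake" (length 7)
Number of trigrams = 7 - 3 + 1 = 5
  Position 0: "mis"
  Position 1: "ist"
  Position 2: "sta"
  Position 3: "tak"
  Position 4: "ake"
Trigrams = "mis", "ist", "sta", "tak", "ake"


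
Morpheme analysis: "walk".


Word: "walk"
Morphemes: walk
Each morpheme carries meaning
= 1 morpheme


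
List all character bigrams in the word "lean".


Word: "lean" (length 4)
Number of bigrams = 4 - 2 + 1 = 3
  Position 0: "le"
  Position 1: "ea"
  Position 2: "an"
Bigrams = "le", "ea", "an"


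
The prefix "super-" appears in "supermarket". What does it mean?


Prefix: super-
As in: supermarket -> super- + market
Meaning = above / beyond


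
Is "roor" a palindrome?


Word: "roor"
Reversed: "roor"
Forward == Backward? roor == roor
Palindrome = Yes


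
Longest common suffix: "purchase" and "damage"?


Word 1: "purchase"
Word 2: "damage"
Comparing from end:
  Pos -1: 'e' == 'e'
  Pos -2: 's' != 'g' (stop)
LCS = "e" (length 1)


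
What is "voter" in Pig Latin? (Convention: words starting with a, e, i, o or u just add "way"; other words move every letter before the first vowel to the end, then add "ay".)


Word: "voter"
Starts with consonant(s) → move to end, add 'ay'
Consonant cluster: "v"
Pig Latin = "otervay"


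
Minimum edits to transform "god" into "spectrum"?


Word 1: "god" (length 3)
Word 2: "spectrum" (length 8)
One optimal edit sequence (insert/delete/substitute each cost 1):
  1. insert 's'  (+1)
  2. insert 'p'  (+1)
  3. insert 'e'  (+1)
  4. insert 'c'  (+1)
  5. insert 't'  (+1)
  6. substitute 'g' -> 'r'  (+1)
  7. substitute 'o' -> 'u'  (+1)
  8. substitute 'd' -> 'm'  (+1)
Total edit operations: 8
Edit distance = 8


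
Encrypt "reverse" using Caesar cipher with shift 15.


Word: "reverse"
Shift: 15
Each letter → (letter + shift) mod 26:
  'r' (17) + 15 = 6 → 'g'
  'e' (4) + 15 = 19 → 't'
  'v' (21) + 15 = 10 → 'k'
  'e' (4) + 15 = 19 → 't'
  'r' (17) + 15 = 6 → 'g'
  's' (18) + 15 = 7 → 'h'
  'e' (4) + 15 = 19 → 't'
Result = "gtktght"


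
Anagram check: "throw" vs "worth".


Word 1: "throw" → sorted: hortw
Word 2: "worth" → sorted: hortw
Same letters? hortw == hortw
Anagram = Yes


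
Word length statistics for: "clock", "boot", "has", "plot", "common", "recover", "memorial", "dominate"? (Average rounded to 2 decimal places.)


Lengths: "clock"=5, "boot"=4, "has"=3, "plot"=4, "common"=6, "recover"=7, "memorial"=8, "dominate"=8
Sum = 45, Count = 8
Average = 45/8 = 5.63
= avg=5.63, min=3, max=8


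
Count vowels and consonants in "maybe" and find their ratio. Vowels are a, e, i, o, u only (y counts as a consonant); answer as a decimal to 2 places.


Word: "maybe"
Vowels (a,e,i,o,u): 2
Consonants: 3
Ratio = 2/3
= 0.67


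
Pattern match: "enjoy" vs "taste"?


Pattern of "enjoy": [0, 1, 2, 3, 4]
Pattern of "taste": [0, 1, 2, 0, 3]
Patterns do not match
Same pattern = No


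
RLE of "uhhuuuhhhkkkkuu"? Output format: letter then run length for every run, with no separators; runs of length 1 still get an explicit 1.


String: "uhhuuuhhhkkkkuu"
Scanning for consecutive runs:
  'u' x 1
  'h' x 2
  'u' x 3
  'h' x 3
  'k' x 4
  'u' x 2
RLE = "u1h2u3h3k4u2"


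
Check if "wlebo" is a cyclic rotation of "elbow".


Word: "elbow", Candidate: "wlebo"
Method: check if candidate is substring of word+word
"elbowelbow" contains "wlebo"? No
Is rotation = No


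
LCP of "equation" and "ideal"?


Word 1: "equation"
Word 2: "ideal"
Comparing from start:
  Pos 0: 'e' != 'i' (stop)
LCP = "" (length 0)


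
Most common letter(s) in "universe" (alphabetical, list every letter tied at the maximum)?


Word: "universe"
Letter counts:
  'e': 2
  'i': 1
  'n': 1
  'r': 1
  's': 1
  'u': 1
  'v': 1
Maximum count = 2
Most frequent = 'e' (2 times each)


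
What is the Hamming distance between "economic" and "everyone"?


Comparing character by character (same length = 8):
  Pos 0: 'e' vs 'e' =
  Pos 1: 'c' vs 'v' !=
  Pos 2: 'o' vs 'e' !=
  Pos 3: 'n' vs 'r' !=
  Pos 4: 'o' vs 'y' !=
  Pos 5: 'm' vs 'o' !=
  Pos 6: 'i' vs 'n' !=
  Pos 7: 'c' vs 'e' !=
Hamming distance = 7


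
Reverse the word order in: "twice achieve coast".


Original: "twice achieve coast"
Words (1..n): twice | achieve | coast
Reversed (n..1): coast | achieve | twice
Result = "coast achieve twice"


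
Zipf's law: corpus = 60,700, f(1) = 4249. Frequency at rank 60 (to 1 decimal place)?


Zipf's law: f(r) = f(1) / r
f(1) = 4249
f(60) = 4249 / 60
= 70.8 occurrences


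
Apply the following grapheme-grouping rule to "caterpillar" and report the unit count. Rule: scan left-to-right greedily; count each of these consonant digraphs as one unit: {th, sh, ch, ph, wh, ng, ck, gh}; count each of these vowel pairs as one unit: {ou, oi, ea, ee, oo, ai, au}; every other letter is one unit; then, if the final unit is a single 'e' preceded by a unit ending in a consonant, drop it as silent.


Word: "caterpillar" (11 letters)
Left-to-right scan:
  [1] 'c' (letter)
  [2] 'a' (letter)
  [3] 't' (letter)
  [4] 'e' (letter)
  [5] 'r' (letter)
  [6] 'p' (letter)
  [7] 'i' (letter)
  [8] 'l' (letter)
  [9] 'l' (letter)
  [10] 'a' (letter)
  [11] 'r' (letter)
Units from scan: 11
Sound units = 11 units


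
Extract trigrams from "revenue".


Word: "revenue" (length 7)
Number of trigrams = 7 - 3 + 1 = 5
  Position 0: "rev"
  Position 1: "eve"
  Position 2: "ven"
  Position 3: "enu"
  Position 4: "nue"
Trigrams = "rev", "eve", "ven", "enu", "nue"


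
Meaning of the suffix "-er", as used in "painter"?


Suffix: -er
As in: painter -> paint + -er
Meaning = one who / more


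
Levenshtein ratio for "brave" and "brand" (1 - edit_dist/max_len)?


Word 1: "brave" (length 5)
Word 2: "brand" (length 5)
One optimal edit sequence:
  1. keep 'b'
  2. keep 'r'
  3. keep 'a'
  4. substitute 'v' -> 'n'  (+1)
  5. substitute 'e' -> 'd'  (+1)
Edit distance = 2
Max length = max(5, 5) = 5
Similarity = 1 - 2/5
= 0.6000


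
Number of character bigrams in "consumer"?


Word: "consumer" (length 8)
Number of 2-grams = length - 2 + 1 = 8 - 2 + 1
= 7


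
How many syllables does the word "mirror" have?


Word: "mirror"
Syllable breakdown: mir · ror
Counting: 2 parts
= 2 syllables


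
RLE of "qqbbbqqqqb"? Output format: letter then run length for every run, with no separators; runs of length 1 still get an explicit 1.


String: "qqbbbqqqqb"
Scanning for consecutive runs:
  'q' x 2
  'b' x 3
  'q' x 4
  'b' x 1
RLE = "q2b3q4b1"


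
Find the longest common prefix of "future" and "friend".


Word 1: "future"
Word 2: "friend"
Comparing from start:
  Pos 0: 'f' == 'f'
  Pos 1: 'u' != 'r' (stop)
LCP = "f" (length 1)


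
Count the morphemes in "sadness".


Word: "sadness"
Morphemes: sad / -ness
Each morpheme carries meaning
= 2 morphemes


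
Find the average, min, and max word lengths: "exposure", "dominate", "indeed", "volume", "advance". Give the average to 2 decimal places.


Lengths: "exposure"=8, "dominate"=8, "indeed"=6, "volume"=6, "advance"=7
Sum = 35, Count = 5
Average = 35/5 = 7.00
= avg=7.00, min=6, max=8


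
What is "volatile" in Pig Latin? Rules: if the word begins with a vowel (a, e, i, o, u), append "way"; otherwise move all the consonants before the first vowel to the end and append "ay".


Word: "volatile"
Starts with consonant(s) → move to end, add 'ay'
Consonant cluster: "v"
Pig Latin = "olatilevay"


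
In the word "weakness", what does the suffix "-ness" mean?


Suffix: -ness
Example: weakness (weak + -ness)
Meaning = state of being


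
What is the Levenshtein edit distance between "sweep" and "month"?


Word 1: "sweep" (length 5)
Word 2: "month" (length 5)
One optimal edit sequence (insert/delete/substitute each cost 1):
  1. substitute 's' -> 'm'  (+1)
  2. substitute 'w' -> 'o'  (+1)
  3. substitute 'e' -> 'n'  (+1)
  4. substitute 'e' -> 't'  (+1)
  5. substitute 'p' -> 'h'  (+1)
Total edit operations: 5
Edit distance = 5


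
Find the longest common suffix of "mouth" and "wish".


Word 1: "mouth"
Word 2: "wish"
Comparing from end:
  Pos -1: 'h' == 'h'
  Pos -2: 't' != 's' (stop)
LCS = "h" (length 1)


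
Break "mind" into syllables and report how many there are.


Word: "mind"
Syllable breakdown: mind
Counting: 1 part
= 1 syllable


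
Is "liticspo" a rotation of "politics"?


Word: "politics", Candidate: "liticspo"
Method: check if candidate is substring of word+word
"politicspolitics" contains "liticspo"? Yes
Is rotation = Yes


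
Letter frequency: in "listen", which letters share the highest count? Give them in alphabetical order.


Word: "listen"
Letter counts:
  'e': 1
  'i': 1
  'l': 1
  'n': 1
  's': 1
  't': 1
Maximum count = 1
Most frequent = 'e', 'i', 'l', 'n', 's', 't' (1 time each)


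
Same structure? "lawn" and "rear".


Pattern of "lawn": [0, 1, 2, 3]
Pattern of "rear": [0, 1, 2, 0]
Patterns do not match
Same pattern = No


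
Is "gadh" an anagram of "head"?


Word 1: "head" → sorted: adeh
Word 2: "gadh" → sorted: adgh
Same letters? adeh != adgh
Anagram = No


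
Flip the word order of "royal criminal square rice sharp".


Original: "royal criminal square rice sharp"
Words (1..n): royal | criminal | square | rice | sharp
Reversed (n..1): sharp | rice | square | criminal | royal
Result = "sharp rice square criminal royal"


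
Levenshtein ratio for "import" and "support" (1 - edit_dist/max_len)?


Word 1: "import" (length 6)
Word 2: "support" (length 7)
One optimal edit sequence:
  1. insert 's'  (+1)
  2. substitute 'i' -> 'u'  (+1)
  3. substitute 'm' -> 'p'  (+1)
  4. keep 'p'
  5. keep 'o'
  6. keep 'r'
  7. keep 't'
Edit distance = 3
Max length = max(6, 7) = 7
Similarity = 1 - 3/7
= 0.5714


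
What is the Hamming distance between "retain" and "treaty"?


Comparing character by character (same length = 6):
  Pos 0: 'r' vs 't' !=
  Pos 1: 'e' vs 'r' !=
  Pos 2: 't' vs 'e' !=
  Pos 3: 'a' vs 'a' =
  Pos 4: 'i' vs 't' !=
  Pos 5: 'n' vs 'y' !=
Hamming distance = 5


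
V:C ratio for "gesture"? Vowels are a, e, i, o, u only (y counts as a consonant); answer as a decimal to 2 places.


Word: "gesture"
Vowels (a,e,i,o,u): 3
Consonants: 4
Ratio = 3/4
= 0.75


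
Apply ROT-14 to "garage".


Word: "garage"
Shift: 14
Each letter → (letter + shift) mod 26:
  'g' (6) + 14 = 20 → 'u'
  'a' (0) + 14 = 14 → 'o'
  'r' (17) + 14 = 5 → 'f'
  'a' (0) + 14 = 14 → 'o'
  'g' (6) + 14 = 20 → 'u'
  'e' (4) + 14 = 18 → 's'
Result = "uofous"


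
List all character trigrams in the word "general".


Word: "general" (length 7)
Number of trigrams = 7 - 3 + 1 = 5
  Position 0: "gen"
  Position 1: "ene"
  Position 2: "ner"
  Position 3: "era"
  Position 4: "ral"
Trigrams = "gen", "ene", "ner", "era", "ral"


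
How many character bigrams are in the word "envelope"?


Word: "envelope" (length 8)
Number of 2-grams = length - 2 + 1 = 8 - 2 + 1
= 7


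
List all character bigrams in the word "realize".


Word: "realize" (length 7)
Number of bigrams = 7 - 2 + 1 = 6
  Position 0: "re"
  Position 1: "ea"
  Position 2: "al"
  Position 3: "li"
  Position 4: "iz"
  Position 5: "ze"
Bigrams = "re", "ea", "al", "li", "iz", "ze"


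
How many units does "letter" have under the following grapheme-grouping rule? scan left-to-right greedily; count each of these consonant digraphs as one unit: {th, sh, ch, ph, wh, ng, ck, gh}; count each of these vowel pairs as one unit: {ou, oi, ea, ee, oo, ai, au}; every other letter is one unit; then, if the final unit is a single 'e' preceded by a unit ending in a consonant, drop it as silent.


Word: "letter" (6 letters)
Left-to-right scan:
  1. 'l' (letter)
  2. 'e' (letter)
  3. 't' (letter)
  4. 't' (letter)
  5. 'e' (letter)
  6. 'r' (letter)
Units from scan: 6
Sound units = 6 units


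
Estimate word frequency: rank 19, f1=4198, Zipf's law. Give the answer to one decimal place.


Zipf's law: f(r) = f(1) / r
f(1) = 4198
f(19) = 4198 / 19
= 220.9 occurrences


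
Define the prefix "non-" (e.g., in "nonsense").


Prefix: non-
As in: nonsense -> non- + sense
Meaning = not


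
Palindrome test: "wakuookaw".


Word: "wakuookaw"
Reversed: "wakooukaw"
Forward == Backward? wakuookaw != wakooukaw
Palindrome = No


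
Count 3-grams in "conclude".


Word: "conclude" (length 8)
Number of 3-grams = length - 3 + 1 = 8 - 3 + 1
= 6


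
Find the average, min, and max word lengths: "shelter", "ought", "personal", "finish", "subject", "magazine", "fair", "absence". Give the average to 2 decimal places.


Lengths: "shelter"=7, "ought"=5, "personal"=8, "finish"=6, "subject"=7, "magazine"=8, "fair"=4, "absence"=7
Sum = 52, Count = 8
Average = 52/8 = 6.50
= avg=6.50, min=4, max=8


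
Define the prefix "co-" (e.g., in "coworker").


Prefix: co-
As in: coworker -> co- + worker
Meaning = together


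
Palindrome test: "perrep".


Word: "perrep"
Reversed: "perrep"
Forward == Backward? perrep == perrep
Palindrome = Yes


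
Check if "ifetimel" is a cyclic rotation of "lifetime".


Word: "lifetime", Candidate: "ifetimel"
Method: check if candidate is substring of word+word
"lifetimelifetime" contains "ifetimel"? Yes
Is rotation = Yes


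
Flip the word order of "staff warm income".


Original: "staff warm income"
Words (1..n): staff | warm | income
Reversed (n..1): income | warm | staff
Result = "income warm staff"


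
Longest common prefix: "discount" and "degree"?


Word 1: "discount"
Word 2: "degree"
Comparing from start:
  Pos 0: 'd' == 'd'
  Pos 1: 'i' != 'e' (stop)
LCP = "d" (length 1)


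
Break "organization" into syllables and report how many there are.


Word: "organization"
Syllable breakdown: or-gan-i-za-tion
Counting: 5 parts
= 5 syllables


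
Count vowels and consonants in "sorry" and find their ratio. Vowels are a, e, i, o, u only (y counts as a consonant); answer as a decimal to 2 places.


Word: "sorry"
Vowels (a,e,i,o,u): 1
Consonants: 4
Ratio = 1/4
= 0.25


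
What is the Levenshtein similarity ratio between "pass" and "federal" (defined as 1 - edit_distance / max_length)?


Word 1: "pass" (length 4)
Word 2: "federal" (length 7)
One optimal edit sequence:
  1. insert 'f'  (+1)
  2. insert 'e'  (+1)
  3. insert 'd'  (+1)
  4. substitute 'p' -> 'e'  (+1)
  5. substitute 'a' -> 'r'  (+1)
  6. substitute 's' -> 'a'  (+1)
  7. substitute 's' -> 'l'  (+1)
Edit distance = 7
Max length = max(4, 7) = 7
Similarity = 1 - 7/7
= 0.0000


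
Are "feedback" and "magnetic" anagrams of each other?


Word 1: "feedback" → sorted: abcdeefk
Word 2: "magnetic" → sorted: acegimnt
Same letters? abcdeefk != acegimnt
Anagram = No


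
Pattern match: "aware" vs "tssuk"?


Pattern of "aware": [0, 1, 0, 2, 3]
Pattern of "tssuk": [0, 1, 1, 2, 3]
Patterns do not match
Same pattern = No


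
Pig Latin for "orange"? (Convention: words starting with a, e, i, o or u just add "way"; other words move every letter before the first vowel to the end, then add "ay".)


Word: "orange"
Starts with vowel → add 'way'
Pig Latin = "orangeway"


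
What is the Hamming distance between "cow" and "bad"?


Comparing character by character (same length = 3):
  Pos 0: 'c' vs 'b' !=
  Pos 1: 'o' vs 'a' !=
  Pos 2: 'w' vs 'd' !=
Hamming distance = 3


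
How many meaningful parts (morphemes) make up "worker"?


Word: "worker"
Morphemes: work + -er
Each morpheme carries meaning
= 2 morphemes


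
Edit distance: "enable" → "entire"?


Word 1: "enable" (length 6)
Word 2: "entire" (length 6)
One optimal edit sequence (insert/delete/substitute each cost 1):
  1. keep 'e'
  2. keep 'n'
  3. substitute 'a' -> 't'  (+1)
  4. substitute 'b' -> 'i'  (+1)
  5. substitute 'l' -> 'r'  (+1)
  6. keep 'e'
Total edit operations: 3
Edit distance = 3


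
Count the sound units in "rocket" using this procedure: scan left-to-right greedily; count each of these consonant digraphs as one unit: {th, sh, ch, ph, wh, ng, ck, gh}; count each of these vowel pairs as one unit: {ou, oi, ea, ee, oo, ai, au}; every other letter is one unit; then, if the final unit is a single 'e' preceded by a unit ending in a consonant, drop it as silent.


Word: "rocket" (6 letters)
Left-to-right scan:
  (1) 'r' (letter)
  (2) 'o' (letter)
  (3) 'ck' (digraph)
  (4) 'e' (letter)
  (5) 't' (letter)
Units from scan: 5
Sound units = 5 units


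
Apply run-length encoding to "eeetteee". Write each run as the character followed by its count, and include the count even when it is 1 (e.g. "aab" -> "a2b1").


String: "eeetteee"
Scanning for consecutive runs:
  'e' x 3
  't' x 2
  'e' x 3
RLE = "e3t2e3"


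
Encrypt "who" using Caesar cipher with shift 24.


Word: "who"
Shift: 24
Each letter → (letter + shift) mod 26:
  'w' (22) + 24 = 20 → 'u'
  'h' (7) + 24 = 5 → 'f'
  'o' (14) + 24 = 12 → 'm'
Result = "ufm"


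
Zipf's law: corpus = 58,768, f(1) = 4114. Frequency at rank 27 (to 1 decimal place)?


Zipf's law: f(r) = f(1) / r
f(1) = 4114
f(27) = 4114 / 27
= 152.4 occurrences


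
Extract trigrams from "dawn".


Word: "dawn" (length 4)
Number of trigrams = 4 - 3 + 1 = 2
  Position 0: "daw"
  Position 1: "awn"
Trigrams = "daw", "awn"


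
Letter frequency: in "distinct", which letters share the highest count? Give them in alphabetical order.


Word: "distinct"
Letter counts:
  'c': 1
  'd': 1
  'i': 2
  'n': 1
  's': 1
  't': 2
Maximum count = 2
Most frequent = 'i', 't' (2 times each)


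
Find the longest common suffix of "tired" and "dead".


Word 1: "tired"
Word 2: "dead"
Comparing from end:
  Pos -1: 'd' == 'd'
  Pos -2: 'e' != 'a' (stop)
LCS = "d" (length 1)


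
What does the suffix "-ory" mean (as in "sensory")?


Suffix: -ory
Example: sensory = sense + -ory, with a spelling change
Meaning = relating to / place for


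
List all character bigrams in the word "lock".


Word: "lock" (length 4)
Number of bigrams = 4 - 2 + 1 = 3
  Position 0: "lo"
  Position 1: "oc"
  Position 2: "ck"
Bigrams = "lo", "oc", "ck"


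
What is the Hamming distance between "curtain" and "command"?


Comparing character by character (same length = 7):
  Pos 0: 'c' vs 'c' =
  Pos 1: 'u' vs 'o' !=
  Pos 2: 'r' vs 'm' !=
  Pos 3: 't' vs 'm' !=
  Pos 4: 'a' vs 'a' =
  Pos 5: 'i' vs 'n' !=
  Pos 6: 'n' vs 'd' !=
Hamming distance = 5


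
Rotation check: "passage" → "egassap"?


Word: "passage", Candidate: "egassap"
Method: check if candidate is substring of word+word
"passagepassage" contains "egassap"? No
Is rotation = No


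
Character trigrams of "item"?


Word: "item" (length 4)
Number of trigrams = 4 - 3 + 1 = 2
  Position 0: "ite"
  Position 1: "tem"
Trigrams = "ite", "tem"


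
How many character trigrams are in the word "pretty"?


Word: "pretty" (length 6)
Number of 3-grams = length - 3 + 1 = 6 - 3 + 1
= 4


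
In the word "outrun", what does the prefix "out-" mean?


Prefix: out-
As in: outrun -> out- + run
Meaning = surpass


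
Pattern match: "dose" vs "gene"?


Pattern of "dose": [0, 1, 2, 3]
Pattern of "gene": [0, 1, 2, 1]
Patterns do not match
Same pattern = No


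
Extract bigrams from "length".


Word: "length" (length 6)
Number of bigrams = 6 - 2 + 1 = 5
  Position 0: "le"
  Position 1: "en"
  Position 2: "ng"
  Position 3: "gt"
  Position 4: "th"
Bigrams = "le", "en", "ng", "gt", "th"


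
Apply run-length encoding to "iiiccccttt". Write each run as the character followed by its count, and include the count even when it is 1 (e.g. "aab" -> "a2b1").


String: "iiiccccttt"
Scanning for consecutive runs:
  'i' x 3
  'c' x 4
  't' x 3
RLE = "i3c4t3"


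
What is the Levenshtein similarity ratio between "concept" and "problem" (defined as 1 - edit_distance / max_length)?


Word 1: "concept" (length 7)
Word 2: "problem" (length 7)
One optimal edit sequence:
  1. insert 'p'  (+1)
  2. substitute 'c' -> 'r'  (+1)
  3. keep 'o'
  4. substitute 'n' -> 'b'  (+1)
  5. substitute 'c' -> 'l'  (+1)
  6. keep 'e'
  7. delete 'p'  (+1)
  8. substitute 't' -> 'm'  (+1)
Edit distance = 6
Max length = max(7, 7) = 7
Similarity = 1 - 6/7
= 0.1429


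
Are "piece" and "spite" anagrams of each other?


Word 1: "piece" → sorted: ceeip
Word 2: "spite" → sorted: eipst
Same letters? ceeip != eipst
Anagram = No


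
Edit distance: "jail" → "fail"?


Word 1: "jail" (length 4)
Word 2: "fail" (length 4)
One optimal edit sequence (insert/delete/substitute each cost 1):
  1. substitute 'j' -> 'f'  (+1)
  2. keep 'a'
  3. keep 'i'
  4. keep 'l'
Total edit operations: 1
Edit distance = 1


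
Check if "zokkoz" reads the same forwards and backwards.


Word: "zokkoz"
Reversed: "zokkoz"
Forward == Backward? zokkoz == zokkoz
Palindrome = Yes


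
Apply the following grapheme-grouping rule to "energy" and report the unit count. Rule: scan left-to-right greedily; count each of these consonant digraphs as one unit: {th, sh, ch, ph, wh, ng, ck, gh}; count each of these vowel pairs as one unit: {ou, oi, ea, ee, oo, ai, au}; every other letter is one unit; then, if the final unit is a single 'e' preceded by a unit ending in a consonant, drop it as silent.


Word: "energy" (6 letters)
Left-to-right scan:
  1. 'e' (letter)
  2. 'n' (letter)
  3. 'e' (letter)
  4. 'r' (letter)
  5. 'g' (letter)
  6. 'y' (letter)
Units from scan: 6
Sound units = 6 units


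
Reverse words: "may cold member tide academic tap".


Original: "may cold member tide academic tap"
Words (1..n): may | cold | member | tide | academic | tap
Reversed (n..1): tap | academic | tide | member | cold | may
Result = "tap academic tide member cold may"


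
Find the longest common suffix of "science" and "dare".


Word 1: "science"
Word 2: "dare"
Comparing from end:
  Pos -1: 'e' == 'e'
  Pos -2: 'c' != 'r' (stop)
LCS = "e" (length 1)


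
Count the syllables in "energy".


Word: "energy"
Syllable breakdown: en | er | gy
Counting: 3 parts
= 3 syllables


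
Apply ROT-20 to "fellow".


Word: "fellow"
Shift: 20
Each letter → (letter + shift) mod 26:
  'f' (5) + 20 = 25 → 'z'
  'e' (4) + 20 = 24 → 'y'
  'l' (11) + 20 = 5 → 'f'
  'l' (11) + 20 = 5 → 'f'
  'o' (14) + 20 = 8 → 'i'
  'w' (22) + 20 = 16 → 'q'
Result = "zyffiq"


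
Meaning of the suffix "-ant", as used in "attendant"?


Suffix: -ant
As in: attendant -> attend + -ant
Meaning = one who / that which


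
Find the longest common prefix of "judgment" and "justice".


Word 1: "judgment"
Word 2: "justice"
Comparing from start:
  Pos 0: 'j' == 'j'
  Pos 1: 'u' == 'u'
  Pos 2: 'd' != 's' (stop)
LCP = "ju" (length 2)


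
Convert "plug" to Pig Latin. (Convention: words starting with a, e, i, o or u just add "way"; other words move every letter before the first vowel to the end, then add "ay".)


Word: "plug"
Starts with consonant(s) → move to end, add 'ay'
Consonant cluster: "pl"
Pig Latin = "ugplay"


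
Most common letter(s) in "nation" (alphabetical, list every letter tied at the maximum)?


Word: "nation"
Letter counts:
  'a': 1
  'i': 1
  'n': 2
  'o': 1
  't': 1
Maximum count = 2
Most frequent = 'n' (2 times each)


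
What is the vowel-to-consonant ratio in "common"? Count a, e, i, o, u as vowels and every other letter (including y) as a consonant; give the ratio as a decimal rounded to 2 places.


Word: "common"
Vowels (a,e,i,o,u): 2
Consonants: 4
Ratio = 2/4
= 0.50


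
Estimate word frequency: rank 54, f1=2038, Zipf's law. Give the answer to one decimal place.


Zipf's law: f(r) = f(1) / r
f(1) = 2038
f(54) = 2038 / 54
= 37.7 occurrences


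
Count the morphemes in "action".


Word: "action"
Morphemes: act + -ion
Each morpheme carries meaning
= 2 morphemes


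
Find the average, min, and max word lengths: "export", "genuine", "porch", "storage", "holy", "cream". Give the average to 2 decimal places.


Lengths: "export"=6, "genuine"=7, "porch"=5, "storage"=7, "holy"=4, "cream"=5
Sum = 34, Count = 6
Average = 34/6 = 5.67
= avg=5.67, min=4, max=7


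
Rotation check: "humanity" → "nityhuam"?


Word: "humanity", Candidate: "nityhuam"
Method: check if candidate is substring of word+word
"humanityhumanity" contains "nityhuam"? No
Is rotation = No


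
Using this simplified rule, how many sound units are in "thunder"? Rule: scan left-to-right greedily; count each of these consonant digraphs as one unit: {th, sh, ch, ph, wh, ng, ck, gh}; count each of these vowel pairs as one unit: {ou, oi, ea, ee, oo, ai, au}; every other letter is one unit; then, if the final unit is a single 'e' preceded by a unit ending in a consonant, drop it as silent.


Word: "thunder" (7 letters)
Left-to-right scan:
  [1] 'th' (digraph)
  [2] 'u' (letter)
  [3] 'n' (letter)
  [4] 'd' (letter)
  [5] 'e' (letter)
  [6] 'r' (letter)
Units from scan: 6
Sound units = 6 units
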